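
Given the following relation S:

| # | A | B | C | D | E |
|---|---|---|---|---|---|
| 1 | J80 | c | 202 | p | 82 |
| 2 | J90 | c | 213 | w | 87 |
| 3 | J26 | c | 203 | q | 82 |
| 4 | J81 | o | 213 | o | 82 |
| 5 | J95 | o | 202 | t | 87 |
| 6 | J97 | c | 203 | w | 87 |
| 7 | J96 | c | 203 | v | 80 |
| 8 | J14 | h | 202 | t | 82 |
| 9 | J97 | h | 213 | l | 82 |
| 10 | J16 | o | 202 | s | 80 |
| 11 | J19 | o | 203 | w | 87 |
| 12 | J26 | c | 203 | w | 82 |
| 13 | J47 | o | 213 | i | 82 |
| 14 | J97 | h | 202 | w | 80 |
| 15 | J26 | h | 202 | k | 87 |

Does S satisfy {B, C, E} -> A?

(B=c, C=202, E=82): row 1 → A = J80 ✓
(B=c, C=213, E=87): row 2 → A = J90 ✓
(B=c, C=203, E=82): rows 3, 12 → A = J26, J26 ✓
(B=o, C=213, E=82): rows 4, 13 → A takes values {J81, J47} — violation
(B=o, C=202, E=87): row 5 → A = J95 ✓
(B=c, C=203, E=87): row 6 → A = J97 ✓
(B=c, C=203, E=80): row 7 → A = J96 ✓
(B=h, C=202, E=82): row 8 → A = J14 ✓
(B=h, C=213, E=82): row 9 → A = J97 ✓
(B=o, C=202, E=80): row 10 → A = J16 ✓
(B=o, C=203, E=87): row 11 → A = J19 ✓
(B=h, C=202, E=80): row 14 → A = J97 ✓
(B=h, C=202, E=87): row 15 → A = J26 ✓
Two rows agree on {B, C, E} but differ on A, so {B, C, E} -> A does not hold.

No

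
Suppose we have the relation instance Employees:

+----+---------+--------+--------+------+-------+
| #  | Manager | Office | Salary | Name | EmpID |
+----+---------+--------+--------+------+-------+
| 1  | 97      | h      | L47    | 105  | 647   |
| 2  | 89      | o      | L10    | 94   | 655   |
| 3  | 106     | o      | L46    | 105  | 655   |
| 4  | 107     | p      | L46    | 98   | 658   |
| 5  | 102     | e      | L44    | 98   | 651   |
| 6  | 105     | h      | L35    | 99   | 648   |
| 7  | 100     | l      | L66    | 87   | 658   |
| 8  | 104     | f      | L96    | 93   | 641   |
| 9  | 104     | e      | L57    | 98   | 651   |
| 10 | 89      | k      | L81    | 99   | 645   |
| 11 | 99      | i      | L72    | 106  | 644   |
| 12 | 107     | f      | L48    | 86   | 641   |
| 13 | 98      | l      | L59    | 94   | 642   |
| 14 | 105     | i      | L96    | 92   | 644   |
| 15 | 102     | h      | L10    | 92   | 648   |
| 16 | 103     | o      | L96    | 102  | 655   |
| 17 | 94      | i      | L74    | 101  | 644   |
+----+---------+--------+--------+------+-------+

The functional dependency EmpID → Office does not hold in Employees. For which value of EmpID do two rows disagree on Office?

658

EmpID=647: row 1 → Office = h ✓
EmpID=655: rows 2, 3, 16 → Office = o, o, o ✓
EmpID=658: rows 4, 7 → Office takes values {p, l} — violation
EmpID=651: rows 5, 9 → Office = e, e ✓
EmpID=648: rows 6, 15 → Office = h, h ✓
EmpID=641: rows 8, 12 → Office = f, f ✓
EmpID=645: row 10 → Office = k ✓
EmpID=644: rows 11, 14, 17 → Office = i, i, i ✓
EmpID=642: row 13 → Office = l ✓
The only EmpID value with inconsistent Office is EmpID=658.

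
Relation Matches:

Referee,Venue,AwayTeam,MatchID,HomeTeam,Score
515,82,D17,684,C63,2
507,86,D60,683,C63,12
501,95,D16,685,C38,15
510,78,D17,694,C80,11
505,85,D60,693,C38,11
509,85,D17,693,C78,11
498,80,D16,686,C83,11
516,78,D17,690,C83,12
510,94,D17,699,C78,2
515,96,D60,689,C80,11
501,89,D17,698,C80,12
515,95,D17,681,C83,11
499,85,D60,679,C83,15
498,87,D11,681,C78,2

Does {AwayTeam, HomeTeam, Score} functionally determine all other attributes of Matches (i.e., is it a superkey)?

Yes

All 14 rows have distinct {AwayTeam, HomeTeam, Score} values, so {AwayTeam, HomeTeam, Score} → (all attributes) holds and {AwayTeam, HomeTeam, Score} is a superkey.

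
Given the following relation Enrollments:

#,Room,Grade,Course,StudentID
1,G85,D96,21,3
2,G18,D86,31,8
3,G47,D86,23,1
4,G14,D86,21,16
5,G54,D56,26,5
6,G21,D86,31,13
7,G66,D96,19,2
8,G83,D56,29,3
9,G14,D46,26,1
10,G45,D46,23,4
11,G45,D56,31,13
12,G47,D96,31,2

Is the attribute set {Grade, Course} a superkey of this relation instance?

No

Rows 2 and 6 have the same {Grade, Course} value (Grade=D86, Course=31) but are distinct tuples, so {Grade, Course} does not determine every attribute — not a superkey.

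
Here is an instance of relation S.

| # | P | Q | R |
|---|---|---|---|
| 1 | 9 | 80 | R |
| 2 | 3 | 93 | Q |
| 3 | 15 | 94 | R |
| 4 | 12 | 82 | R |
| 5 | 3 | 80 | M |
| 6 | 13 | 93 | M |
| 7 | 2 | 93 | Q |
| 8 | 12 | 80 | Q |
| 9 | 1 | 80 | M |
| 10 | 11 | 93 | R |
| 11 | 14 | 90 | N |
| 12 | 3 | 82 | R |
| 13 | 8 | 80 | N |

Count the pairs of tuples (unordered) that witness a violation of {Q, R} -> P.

(Q=93, R=Q): violating pairs (2,7) — 1 pair.
(Q=82, R=R): violating pairs (4,12) — 1 pair.
(Q=80, R=M): violating pairs (5,9) — 1 pair.

3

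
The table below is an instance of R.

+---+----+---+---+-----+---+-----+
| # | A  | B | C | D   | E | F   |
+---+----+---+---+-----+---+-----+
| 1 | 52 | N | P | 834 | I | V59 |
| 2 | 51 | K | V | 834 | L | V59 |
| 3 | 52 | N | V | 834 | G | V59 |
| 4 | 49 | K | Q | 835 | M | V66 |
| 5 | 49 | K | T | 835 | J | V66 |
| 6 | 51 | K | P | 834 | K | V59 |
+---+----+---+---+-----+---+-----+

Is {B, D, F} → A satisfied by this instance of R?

(B=N, D=834, F=V59): rows 1, 3 → A = 52, 52 ✓
(B=K, D=834, F=V59): rows 2, 6 → A = 51, 51 ✓
(B=K, D=835, F=V66): rows 4, 5 → A = 49, 49 ✓
Every {B, D, F} value is associated with a single A value, so {B, D, F} → A holds.

Yes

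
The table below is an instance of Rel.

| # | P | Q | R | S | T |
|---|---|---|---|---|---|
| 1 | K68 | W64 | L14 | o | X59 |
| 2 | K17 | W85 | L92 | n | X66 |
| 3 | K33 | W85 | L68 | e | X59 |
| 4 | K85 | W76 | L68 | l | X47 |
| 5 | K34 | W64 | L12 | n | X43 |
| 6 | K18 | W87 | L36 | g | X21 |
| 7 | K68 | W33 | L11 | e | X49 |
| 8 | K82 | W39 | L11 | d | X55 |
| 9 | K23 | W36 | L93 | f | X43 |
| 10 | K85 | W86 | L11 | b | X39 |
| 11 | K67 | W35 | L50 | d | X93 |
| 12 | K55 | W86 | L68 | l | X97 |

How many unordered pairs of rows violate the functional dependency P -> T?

P=K68: violating pairs (1,7) — 1 pair.
P=K85: violating pairs (4,10) — 1 pair.

2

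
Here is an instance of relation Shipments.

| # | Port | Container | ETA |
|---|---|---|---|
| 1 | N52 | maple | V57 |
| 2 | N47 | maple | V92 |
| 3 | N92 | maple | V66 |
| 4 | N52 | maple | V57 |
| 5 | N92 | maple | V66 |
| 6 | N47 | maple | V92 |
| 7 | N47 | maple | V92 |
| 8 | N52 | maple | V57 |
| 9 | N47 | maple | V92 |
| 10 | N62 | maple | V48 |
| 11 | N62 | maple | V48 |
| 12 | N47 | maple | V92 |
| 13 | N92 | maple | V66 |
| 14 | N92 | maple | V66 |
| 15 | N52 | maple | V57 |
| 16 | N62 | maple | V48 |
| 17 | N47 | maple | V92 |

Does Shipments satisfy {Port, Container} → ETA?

(Port=N52, Container=maple): rows 1, 4, 8, 15 → ETA = V57, V57, V57, V57 ✓
(Port=N47, Container=maple): rows 2, 6, 7, 9, 12, 17 → ETA = V92, V92, V92, V92, V92, V92 ✓
(Port=N92, Container=maple): rows 3, 5, 13, 14 → ETA = V66, V66, V66, V66 ✓
(Port=N62, Container=maple): rows 10, 11, 16 → ETA = V48, V48, V48 ✓
Every {Port, Container} value is associated with a single ETA value, so {Port, Container} → ETA holds.

Yes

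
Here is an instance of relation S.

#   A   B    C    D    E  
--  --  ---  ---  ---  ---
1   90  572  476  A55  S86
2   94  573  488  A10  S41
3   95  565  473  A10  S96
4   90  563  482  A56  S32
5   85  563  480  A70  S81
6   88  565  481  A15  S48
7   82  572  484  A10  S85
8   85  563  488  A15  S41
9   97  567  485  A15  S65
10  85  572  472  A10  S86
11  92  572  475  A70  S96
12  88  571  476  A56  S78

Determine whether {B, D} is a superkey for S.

Rows 7 and 10 have the same {B, D} value (B=572, D=A10) but are distinct tuples, so {B, D} does not determine every attribute — not a superkey.

No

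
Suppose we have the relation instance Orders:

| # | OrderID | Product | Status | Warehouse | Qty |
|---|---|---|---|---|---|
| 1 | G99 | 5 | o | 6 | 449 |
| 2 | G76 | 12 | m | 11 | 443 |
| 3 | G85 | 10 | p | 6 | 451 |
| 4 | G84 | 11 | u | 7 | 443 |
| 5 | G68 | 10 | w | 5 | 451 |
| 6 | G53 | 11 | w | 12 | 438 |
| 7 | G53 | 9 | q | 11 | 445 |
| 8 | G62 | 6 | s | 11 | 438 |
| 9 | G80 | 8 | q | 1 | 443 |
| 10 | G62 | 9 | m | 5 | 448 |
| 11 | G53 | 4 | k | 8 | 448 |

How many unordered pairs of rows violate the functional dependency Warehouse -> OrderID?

Warehouse=6: violating pairs (1,3) — 1 pair.
Warehouse=11: violating pairs (2,7), (2,8), (7,8) — 3 pairs.
Warehouse=5: violating pairs (5,10) — 1 pair.

5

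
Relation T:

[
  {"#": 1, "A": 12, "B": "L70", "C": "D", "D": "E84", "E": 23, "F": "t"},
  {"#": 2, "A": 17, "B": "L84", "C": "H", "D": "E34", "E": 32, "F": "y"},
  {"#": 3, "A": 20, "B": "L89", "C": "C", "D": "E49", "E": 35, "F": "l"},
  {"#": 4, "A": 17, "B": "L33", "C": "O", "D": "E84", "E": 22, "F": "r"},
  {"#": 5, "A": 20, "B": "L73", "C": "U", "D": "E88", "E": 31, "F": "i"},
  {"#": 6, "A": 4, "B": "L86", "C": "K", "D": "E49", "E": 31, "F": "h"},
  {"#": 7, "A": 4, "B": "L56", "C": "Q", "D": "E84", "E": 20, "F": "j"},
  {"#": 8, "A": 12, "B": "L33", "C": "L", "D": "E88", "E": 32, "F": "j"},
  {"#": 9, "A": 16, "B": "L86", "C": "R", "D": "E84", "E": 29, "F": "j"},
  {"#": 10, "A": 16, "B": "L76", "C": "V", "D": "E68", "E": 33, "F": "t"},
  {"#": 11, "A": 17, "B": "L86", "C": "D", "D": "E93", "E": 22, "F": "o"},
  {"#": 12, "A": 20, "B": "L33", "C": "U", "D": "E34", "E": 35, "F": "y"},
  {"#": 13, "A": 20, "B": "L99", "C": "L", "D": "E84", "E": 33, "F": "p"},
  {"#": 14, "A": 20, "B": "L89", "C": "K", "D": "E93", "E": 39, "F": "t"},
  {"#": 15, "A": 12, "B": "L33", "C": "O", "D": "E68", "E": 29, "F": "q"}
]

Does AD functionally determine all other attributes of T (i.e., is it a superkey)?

All 15 rows have distinct AD values, so AD → (all attributes) holds and AD is a superkey.

Yes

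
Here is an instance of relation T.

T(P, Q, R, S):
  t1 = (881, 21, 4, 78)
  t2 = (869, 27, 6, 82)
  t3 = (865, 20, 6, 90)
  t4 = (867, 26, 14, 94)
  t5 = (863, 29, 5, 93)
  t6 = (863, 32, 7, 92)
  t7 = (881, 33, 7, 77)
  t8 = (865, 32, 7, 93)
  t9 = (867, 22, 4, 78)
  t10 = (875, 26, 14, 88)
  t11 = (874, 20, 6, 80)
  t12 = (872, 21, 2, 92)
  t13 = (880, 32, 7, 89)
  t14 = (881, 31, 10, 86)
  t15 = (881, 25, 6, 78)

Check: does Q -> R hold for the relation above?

No

Q=21: rows 1, 12 → R takes values {4, 2} — violation
Q=27: row 2 → R = 6 ✓
Q=20: rows 3, 11 → R = 6, 6 ✓
Q=26: rows 4, 10 → R = 14, 14 ✓
Q=29: row 5 → R = 5 ✓
Q=32: rows 6, 8, 13 → R = 7, 7, 7 ✓
Q=33: row 7 → R = 7 ✓
Q=22: row 9 → R = 4 ✓
Q=31: row 14 → R = 10 ✓
Q=25: row 15 → R = 6 ✓
Two rows agree on Q but differ on R, so Q -> R does not hold.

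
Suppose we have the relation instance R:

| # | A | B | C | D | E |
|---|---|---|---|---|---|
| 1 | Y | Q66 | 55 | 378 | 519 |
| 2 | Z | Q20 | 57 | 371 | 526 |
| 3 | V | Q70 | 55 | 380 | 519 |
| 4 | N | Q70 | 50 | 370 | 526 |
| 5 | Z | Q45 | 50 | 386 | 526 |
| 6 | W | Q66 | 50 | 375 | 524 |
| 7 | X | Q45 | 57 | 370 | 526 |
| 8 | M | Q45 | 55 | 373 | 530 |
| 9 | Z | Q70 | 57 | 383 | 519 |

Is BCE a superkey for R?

All 9 rows have distinct BCE values, so BCE → (all attributes) holds and BCE is a superkey.

Yes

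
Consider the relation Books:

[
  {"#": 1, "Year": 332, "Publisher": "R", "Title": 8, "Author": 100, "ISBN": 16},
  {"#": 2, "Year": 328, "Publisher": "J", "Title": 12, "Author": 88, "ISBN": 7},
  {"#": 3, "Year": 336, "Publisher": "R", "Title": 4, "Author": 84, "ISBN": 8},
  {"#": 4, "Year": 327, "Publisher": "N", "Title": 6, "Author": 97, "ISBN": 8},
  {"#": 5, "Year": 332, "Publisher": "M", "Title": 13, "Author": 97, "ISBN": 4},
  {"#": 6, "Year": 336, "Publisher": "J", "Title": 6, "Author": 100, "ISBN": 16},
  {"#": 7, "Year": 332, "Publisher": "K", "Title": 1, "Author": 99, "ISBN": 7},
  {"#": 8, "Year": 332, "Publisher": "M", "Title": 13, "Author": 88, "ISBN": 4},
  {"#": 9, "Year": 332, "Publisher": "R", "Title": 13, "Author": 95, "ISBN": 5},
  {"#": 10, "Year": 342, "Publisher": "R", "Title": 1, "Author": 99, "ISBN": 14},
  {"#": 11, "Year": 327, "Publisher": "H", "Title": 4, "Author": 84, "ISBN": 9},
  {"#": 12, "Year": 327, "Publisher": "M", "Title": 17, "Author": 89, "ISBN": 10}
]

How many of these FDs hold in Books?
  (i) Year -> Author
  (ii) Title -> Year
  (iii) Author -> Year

(i) Year -> Author: Year=332: rows 1, 5, 7, 8, 9 → Author takes values {100, 97, 99, 88, 95} — violation; Year=336: rows 3, 6 → Author takes values {84, 100} — violation; Year=327: rows 4, 11, 12 → Author takes values {97, 84, 89} — violation — fails.
(ii) Title -> Year: Title=4: rows 3, 11 → Year takes values {336, 327} — violation; Title=6: rows 4, 6 → Year takes values {327, 336} — violation; Title=1: rows 7, 10 → Year takes values {332, 342} — violation — fails.
(iii) Author -> Year: Author=100: rows 1, 6 → Year takes values {332, 336} — violation; Author=88: rows 2, 8 → Year takes values {328, 332} — violation; Author=84: rows 3, 11 → Year takes values {336, 327} — violation; Author=97: rows 4, 5 → Year takes values {327, 332} — violation; Author=99: rows 7, 10 → Year takes values {332, 342} — violation — fails.
None of the 3 dependencies hold.

0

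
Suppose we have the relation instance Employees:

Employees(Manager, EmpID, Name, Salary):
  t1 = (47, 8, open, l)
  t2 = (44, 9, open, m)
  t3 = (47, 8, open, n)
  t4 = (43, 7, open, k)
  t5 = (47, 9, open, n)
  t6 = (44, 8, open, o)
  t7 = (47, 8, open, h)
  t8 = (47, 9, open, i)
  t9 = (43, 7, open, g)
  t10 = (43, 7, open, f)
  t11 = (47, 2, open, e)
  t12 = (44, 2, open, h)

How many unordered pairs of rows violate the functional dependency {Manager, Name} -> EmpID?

14

(Manager=47, Name=open): violating pairs (1,5), (1,8), (1,11), (3,5), (3,8), (3,11), (5,7), (5,11), (7,8), (7,11), (8,11) — 11 pairs.
(Manager=44, Name=open): violating pairs (2,6), (2,12), (6,12) — 3 pairs.
(Manager=43, Name=open): all 3 rows agree on EmpID — 0 pairs.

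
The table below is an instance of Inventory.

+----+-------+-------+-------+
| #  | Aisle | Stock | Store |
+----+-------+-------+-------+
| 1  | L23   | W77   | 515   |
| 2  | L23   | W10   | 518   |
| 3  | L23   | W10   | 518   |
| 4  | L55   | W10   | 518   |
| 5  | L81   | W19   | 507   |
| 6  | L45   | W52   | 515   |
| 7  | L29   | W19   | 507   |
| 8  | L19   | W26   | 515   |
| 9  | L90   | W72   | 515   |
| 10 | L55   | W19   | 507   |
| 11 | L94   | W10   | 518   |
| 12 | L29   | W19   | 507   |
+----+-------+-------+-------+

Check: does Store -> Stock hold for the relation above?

No

Store=515: rows 1, 6, 8, 9 → Stock takes values {W77, W52, W26, W72} — violation
Store=518: rows 2, 3, 4, 11 → Stock = W10, W10, W10, W10 ✓
Store=507: rows 5, 7, 10, 12 → Stock = W19, W19, W19, W19 ✓
Two rows agree on Store but differ on Stock, so Store -> Stock does not hold.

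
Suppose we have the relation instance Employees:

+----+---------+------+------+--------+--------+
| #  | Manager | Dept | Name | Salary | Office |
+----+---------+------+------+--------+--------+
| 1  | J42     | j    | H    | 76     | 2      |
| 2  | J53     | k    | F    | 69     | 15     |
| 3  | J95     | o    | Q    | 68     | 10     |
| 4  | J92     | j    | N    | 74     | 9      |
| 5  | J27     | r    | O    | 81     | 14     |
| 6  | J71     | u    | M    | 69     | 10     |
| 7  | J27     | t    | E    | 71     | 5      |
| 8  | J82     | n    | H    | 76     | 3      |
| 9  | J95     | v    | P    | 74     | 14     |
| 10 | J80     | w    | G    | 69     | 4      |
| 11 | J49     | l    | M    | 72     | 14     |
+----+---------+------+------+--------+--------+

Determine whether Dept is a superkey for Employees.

Rows 1 and 4 have the same Dept value Dept=j but are distinct tuples, so Dept does not determine every attribute — not a superkey.

No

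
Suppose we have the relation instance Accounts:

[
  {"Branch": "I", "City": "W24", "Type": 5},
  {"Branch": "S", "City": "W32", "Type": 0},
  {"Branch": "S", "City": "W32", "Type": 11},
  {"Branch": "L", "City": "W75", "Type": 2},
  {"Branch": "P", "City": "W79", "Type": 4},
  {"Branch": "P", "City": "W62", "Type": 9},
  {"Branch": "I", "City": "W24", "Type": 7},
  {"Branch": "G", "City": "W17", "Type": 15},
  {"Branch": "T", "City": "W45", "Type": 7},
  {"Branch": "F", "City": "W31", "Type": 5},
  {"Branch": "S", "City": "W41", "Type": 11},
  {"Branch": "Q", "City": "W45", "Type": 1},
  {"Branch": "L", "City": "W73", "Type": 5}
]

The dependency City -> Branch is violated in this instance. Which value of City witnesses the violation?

W45

City=W24: 2 rows → Branch = I, I ✓
City=W32: 2 rows → Branch = S, S ✓
City=W75: 1 row → Branch = L ✓
City=W79: 1 row → Branch = P ✓
City=W62: 1 row → Branch = P ✓
City=W17: 1 row → Branch = G ✓
City=W45: 2 rows → Branch takes values {T, Q} — violation
City=W31: 1 row → Branch = F ✓
City=W41: 1 row → Branch = S ✓
City=W73: 1 row → Branch = L ✓
The only City value with inconsistent Branch is City=W45.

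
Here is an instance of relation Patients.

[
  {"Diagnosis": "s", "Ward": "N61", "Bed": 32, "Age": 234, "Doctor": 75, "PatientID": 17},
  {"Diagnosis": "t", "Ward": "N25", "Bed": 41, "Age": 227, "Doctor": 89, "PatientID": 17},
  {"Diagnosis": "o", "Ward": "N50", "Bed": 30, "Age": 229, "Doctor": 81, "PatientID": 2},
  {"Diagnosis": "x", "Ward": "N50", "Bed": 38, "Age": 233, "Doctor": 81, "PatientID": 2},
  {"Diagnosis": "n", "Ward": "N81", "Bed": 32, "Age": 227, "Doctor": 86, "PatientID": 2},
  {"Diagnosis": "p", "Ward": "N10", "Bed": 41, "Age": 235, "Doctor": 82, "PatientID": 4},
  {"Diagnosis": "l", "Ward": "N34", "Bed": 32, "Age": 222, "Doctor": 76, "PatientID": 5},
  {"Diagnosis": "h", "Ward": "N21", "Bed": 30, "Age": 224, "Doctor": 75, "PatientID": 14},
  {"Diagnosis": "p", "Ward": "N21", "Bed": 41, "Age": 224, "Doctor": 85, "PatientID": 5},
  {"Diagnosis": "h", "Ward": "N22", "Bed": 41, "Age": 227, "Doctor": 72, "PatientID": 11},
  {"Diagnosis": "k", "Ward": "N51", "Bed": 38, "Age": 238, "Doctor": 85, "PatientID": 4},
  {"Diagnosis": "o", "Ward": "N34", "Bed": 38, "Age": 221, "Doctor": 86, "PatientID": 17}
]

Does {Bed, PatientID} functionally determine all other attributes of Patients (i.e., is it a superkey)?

All 12 rows have distinct {Bed, PatientID} values, so {Bed, PatientID} → (all attributes) holds and {Bed, PatientID} is a superkey.

Yes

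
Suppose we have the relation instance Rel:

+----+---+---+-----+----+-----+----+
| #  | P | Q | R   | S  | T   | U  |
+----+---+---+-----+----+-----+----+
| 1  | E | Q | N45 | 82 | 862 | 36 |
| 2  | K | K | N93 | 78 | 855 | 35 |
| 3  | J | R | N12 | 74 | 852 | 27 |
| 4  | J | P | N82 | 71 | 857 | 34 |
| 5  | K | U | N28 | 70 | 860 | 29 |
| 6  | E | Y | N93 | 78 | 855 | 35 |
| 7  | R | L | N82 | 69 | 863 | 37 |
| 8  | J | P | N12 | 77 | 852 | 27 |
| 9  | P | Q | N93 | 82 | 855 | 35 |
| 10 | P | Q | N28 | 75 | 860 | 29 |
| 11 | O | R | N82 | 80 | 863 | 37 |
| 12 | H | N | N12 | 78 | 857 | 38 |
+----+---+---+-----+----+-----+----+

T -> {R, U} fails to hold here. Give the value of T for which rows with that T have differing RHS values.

T=862: row 1 → {R,U} = (N45, 36) ✓
T=855: rows 2, 6, 9 → {R,U} = (N93, 35), (N93, 35), (N93, 35) ✓
T=852: rows 3, 8 → {R,U} = (N12, 27), (N12, 27) ✓
T=857: rows 4, 12 → {R,U} takes values {(N82, 34), (N12, 38)} — violation
T=860: rows 5, 10 → {R,U} = (N28, 29), (N28, 29) ✓
T=863: rows 7, 11 → {R,U} = (N82, 37), (N82, 37) ✓
The only T value with inconsistent RHS is T=857.

857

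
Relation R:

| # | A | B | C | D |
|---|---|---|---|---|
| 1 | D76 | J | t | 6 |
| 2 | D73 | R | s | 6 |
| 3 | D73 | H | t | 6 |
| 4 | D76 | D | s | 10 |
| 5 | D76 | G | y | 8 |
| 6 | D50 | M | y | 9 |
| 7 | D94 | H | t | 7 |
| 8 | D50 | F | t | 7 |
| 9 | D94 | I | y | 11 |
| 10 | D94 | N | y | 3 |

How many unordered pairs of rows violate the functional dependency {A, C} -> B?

1

(A=D94, C=y): violating pairs (9,10) — 1 pair.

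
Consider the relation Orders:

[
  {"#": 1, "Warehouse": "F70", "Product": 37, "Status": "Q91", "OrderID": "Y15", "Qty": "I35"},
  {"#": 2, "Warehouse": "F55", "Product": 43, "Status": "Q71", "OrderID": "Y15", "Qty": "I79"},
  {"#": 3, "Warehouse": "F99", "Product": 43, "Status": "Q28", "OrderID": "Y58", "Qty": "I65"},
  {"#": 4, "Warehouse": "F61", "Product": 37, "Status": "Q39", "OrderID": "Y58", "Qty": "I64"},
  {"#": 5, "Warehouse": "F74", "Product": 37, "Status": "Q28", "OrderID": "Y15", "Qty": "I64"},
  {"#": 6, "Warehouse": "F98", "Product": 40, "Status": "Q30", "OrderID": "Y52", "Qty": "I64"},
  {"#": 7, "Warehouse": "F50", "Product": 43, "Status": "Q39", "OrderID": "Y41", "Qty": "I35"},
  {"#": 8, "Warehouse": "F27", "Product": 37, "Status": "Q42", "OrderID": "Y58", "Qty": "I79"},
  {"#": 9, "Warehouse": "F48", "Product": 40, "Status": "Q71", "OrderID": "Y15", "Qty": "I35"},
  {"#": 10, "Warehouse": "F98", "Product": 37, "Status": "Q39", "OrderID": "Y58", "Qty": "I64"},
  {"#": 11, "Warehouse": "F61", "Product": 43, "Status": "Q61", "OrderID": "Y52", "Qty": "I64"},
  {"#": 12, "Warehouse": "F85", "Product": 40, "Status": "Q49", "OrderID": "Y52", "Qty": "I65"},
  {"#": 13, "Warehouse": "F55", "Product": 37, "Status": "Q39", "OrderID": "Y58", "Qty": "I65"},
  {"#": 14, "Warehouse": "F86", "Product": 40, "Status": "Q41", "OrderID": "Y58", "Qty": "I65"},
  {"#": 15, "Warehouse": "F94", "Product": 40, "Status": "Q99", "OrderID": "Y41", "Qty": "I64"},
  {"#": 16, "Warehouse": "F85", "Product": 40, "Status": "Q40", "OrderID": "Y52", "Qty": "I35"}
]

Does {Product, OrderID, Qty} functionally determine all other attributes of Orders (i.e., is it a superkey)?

No

Rows 4 and 10 have the same {Product, OrderID, Qty} value (Product=37, OrderID=Y58, Qty=I64) but are distinct tuples, so {Product, OrderID, Qty} does not determine every attribute — not a superkey.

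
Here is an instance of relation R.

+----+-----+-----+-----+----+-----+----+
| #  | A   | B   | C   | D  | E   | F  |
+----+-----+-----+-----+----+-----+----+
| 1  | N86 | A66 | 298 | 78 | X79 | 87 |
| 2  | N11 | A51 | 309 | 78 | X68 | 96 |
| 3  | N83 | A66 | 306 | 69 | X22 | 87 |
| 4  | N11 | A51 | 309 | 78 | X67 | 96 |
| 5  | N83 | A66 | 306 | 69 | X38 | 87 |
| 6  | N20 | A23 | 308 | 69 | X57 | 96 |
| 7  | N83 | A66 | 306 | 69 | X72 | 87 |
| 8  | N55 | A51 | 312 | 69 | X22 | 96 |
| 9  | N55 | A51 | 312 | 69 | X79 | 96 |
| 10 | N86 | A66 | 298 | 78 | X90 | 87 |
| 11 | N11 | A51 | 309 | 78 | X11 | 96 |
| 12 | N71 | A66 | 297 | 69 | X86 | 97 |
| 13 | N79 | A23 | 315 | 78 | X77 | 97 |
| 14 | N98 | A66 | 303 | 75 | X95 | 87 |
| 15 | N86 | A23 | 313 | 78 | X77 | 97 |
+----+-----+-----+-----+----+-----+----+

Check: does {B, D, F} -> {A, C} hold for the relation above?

No

(B=A66, D=78, F=87): rows 1, 10 → {A,C} = (N86, 298), (N86, 298) ✓
(B=A51, D=78, F=96): rows 2, 4, 11 → {A,C} = (N11, 309), (N11, 309), (N11, 309) ✓
(B=A66, D=69, F=87): rows 3, 5, 7 → {A,C} = (N83, 306), (N83, 306), (N83, 306) ✓
(B=A23, D=69, F=96): row 6 → {A,C} = (N20, 308) ✓
(B=A51, D=69, F=96): rows 8, 9 → {A,C} = (N55, 312), (N55, 312) ✓
(B=A66, D=69, F=97): row 12 → {A,C} = (N71, 297) ✓
(B=A23, D=78, F=97): rows 13, 15 → {A,C} takes values {(N79, 315), (N86, 313)} — violation
(B=A66, D=75, F=87): row 14 → {A,C} = (N98, 303) ✓
Two rows agree on {B, D, F} but differ on {A, C}, so {B, D, F} -> {A, C} does not hold.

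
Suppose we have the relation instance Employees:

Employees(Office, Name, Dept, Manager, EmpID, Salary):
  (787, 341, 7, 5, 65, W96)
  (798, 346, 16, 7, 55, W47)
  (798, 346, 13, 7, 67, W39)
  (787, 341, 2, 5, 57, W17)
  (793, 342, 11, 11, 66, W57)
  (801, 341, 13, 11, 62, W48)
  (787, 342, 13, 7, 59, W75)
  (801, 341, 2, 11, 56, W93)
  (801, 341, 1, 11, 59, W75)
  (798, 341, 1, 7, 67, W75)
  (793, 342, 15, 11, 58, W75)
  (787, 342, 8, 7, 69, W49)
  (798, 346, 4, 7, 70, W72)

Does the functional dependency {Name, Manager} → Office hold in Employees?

Yes

(Name=341, Manager=5): 2 rows → Office = 787, 787 ✓
(Name=346, Manager=7): 3 rows → Office = 798, 798, 798 ✓
(Name=342, Manager=11): 2 rows → Office = 793, 793 ✓
(Name=341, Manager=11): 3 rows → Office = 801, 801, 801 ✓
(Name=342, Manager=7): 2 rows → Office = 787, 787 ✓
(Name=341, Manager=7): 1 row → Office = 798 ✓
Every {Name, Manager} value is associated with a single Office value, so {Name, Manager} → Office holds.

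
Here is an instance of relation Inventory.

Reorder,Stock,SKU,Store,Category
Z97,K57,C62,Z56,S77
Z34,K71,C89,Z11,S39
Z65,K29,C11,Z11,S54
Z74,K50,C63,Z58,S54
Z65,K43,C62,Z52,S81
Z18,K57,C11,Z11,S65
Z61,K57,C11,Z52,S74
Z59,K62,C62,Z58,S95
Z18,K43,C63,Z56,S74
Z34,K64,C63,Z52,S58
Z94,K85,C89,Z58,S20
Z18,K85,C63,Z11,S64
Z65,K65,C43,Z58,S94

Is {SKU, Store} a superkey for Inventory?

Two distinct rows share (SKU=C11, Store=Z11), so {SKU, Store} does not determine every attribute — not a superkey.

No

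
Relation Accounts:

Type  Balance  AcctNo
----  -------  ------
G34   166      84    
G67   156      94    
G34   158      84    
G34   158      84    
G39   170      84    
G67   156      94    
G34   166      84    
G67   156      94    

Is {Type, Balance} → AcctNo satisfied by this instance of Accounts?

Yes

(Type=G34, Balance=166): 2 rows → AcctNo = 84, 84 ✓
(Type=G67, Balance=156): 3 rows → AcctNo = 94, 94, 94 ✓
(Type=G34, Balance=158): 2 rows → AcctNo = 84, 84 ✓
(Type=G39, Balance=170): 1 row → AcctNo = 84 ✓
Every {Type, Balance} value is associated with a single AcctNo value, so {Type, Balance} → AcctNo holds.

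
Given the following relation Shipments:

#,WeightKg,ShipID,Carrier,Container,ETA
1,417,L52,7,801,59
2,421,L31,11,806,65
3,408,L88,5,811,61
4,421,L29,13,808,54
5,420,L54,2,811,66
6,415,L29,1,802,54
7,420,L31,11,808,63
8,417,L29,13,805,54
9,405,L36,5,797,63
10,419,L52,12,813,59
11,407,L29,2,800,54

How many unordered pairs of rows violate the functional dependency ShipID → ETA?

1

ShipID=L52: all 2 rows agree on ETA — 0 pairs.
ShipID=L31: violating pairs (2,7) — 1 pair.
ShipID=L29: all 4 rows agree on ETA — 0 pairs.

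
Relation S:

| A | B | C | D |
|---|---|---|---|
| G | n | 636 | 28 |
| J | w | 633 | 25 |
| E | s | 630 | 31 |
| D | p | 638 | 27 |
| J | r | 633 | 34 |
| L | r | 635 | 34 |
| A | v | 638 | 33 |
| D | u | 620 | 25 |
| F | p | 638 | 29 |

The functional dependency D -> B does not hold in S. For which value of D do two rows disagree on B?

25

D=28: 1 row → B = n ✓
D=25: 2 rows → B takes values {w, u} — violation
D=31: 1 row → B = s ✓
D=27: 1 row → B = p ✓
D=34: 2 rows → B = r, r ✓
D=33: 1 row → B = v ✓
D=29: 1 row → B = p ✓
The only D value with inconsistent B is D=25.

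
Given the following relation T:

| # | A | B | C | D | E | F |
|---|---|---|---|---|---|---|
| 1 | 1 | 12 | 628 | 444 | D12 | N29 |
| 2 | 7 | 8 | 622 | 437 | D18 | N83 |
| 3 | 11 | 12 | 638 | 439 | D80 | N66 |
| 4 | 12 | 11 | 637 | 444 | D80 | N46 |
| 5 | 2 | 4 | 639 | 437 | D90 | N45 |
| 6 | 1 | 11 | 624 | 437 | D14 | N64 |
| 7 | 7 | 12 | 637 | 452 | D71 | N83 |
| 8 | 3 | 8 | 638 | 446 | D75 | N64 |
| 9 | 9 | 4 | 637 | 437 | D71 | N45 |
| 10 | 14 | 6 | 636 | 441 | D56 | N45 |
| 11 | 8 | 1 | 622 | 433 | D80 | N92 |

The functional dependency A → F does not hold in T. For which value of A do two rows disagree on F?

A=1: rows 1, 6 → F takes values {N29, N64} — violation
A=7: rows 2, 7 → F = N83, N83 ✓
A=11: row 3 → F = N66 ✓
A=12: row 4 → F = N46 ✓
A=2: row 5 → F = N45 ✓
A=3: row 8 → F = N64 ✓
A=9: row 9 → F = N45 ✓
A=14: row 10 → F = N45 ✓
A=8: row 11 → F = N92 ✓
The only A value with inconsistent F is A=1.

1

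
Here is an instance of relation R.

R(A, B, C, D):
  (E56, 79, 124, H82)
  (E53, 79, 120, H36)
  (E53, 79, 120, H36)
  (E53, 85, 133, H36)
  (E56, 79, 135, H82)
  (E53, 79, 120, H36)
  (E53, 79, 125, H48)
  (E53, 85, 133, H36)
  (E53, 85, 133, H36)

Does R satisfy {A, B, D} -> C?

(A=E56, B=79, D=H82): 2 rows → C takes values {124, 135} — violation
(A=E53, B=79, D=H36): 3 rows → C = 120, 120, 120 ✓
(A=E53, B=85, D=H36): 3 rows → C = 133, 133, 133 ✓
(A=E53, B=79, D=H48): 1 row → C = 125 ✓
Two rows agree on {A, B, D} but differ on C, so {A, B, D} -> C does not hold.

No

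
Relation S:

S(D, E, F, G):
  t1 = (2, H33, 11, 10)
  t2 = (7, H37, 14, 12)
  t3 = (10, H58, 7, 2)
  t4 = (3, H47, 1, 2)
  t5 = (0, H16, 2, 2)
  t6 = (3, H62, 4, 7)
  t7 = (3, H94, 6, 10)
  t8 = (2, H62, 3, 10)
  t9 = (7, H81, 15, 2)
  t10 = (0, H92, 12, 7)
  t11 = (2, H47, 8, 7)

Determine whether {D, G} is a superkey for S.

No

Rows 1 and 8 have the same {D, G} value (D=2, G=10) but are distinct tuples, so {D, G} does not determine every attribute — not a superkey.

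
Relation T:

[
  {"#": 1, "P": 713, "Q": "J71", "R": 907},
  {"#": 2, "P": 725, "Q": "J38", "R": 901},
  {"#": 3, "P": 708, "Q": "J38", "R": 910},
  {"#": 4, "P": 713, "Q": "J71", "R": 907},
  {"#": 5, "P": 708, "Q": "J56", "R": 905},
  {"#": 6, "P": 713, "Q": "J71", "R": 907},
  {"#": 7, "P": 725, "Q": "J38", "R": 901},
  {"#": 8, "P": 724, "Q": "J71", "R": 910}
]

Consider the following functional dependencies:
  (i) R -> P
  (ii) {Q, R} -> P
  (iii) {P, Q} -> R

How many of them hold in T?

2

(i) R -> P: R=910: rows 3, 8 → P takes values {708, 724} — violation — fails.
(ii) {Q, R} -> P: every LHS value maps to a single RHS value — holds.
(iii) {P, Q} -> R: every LHS value maps to a single RHS value — holds.
2 of the 3 dependencies hold.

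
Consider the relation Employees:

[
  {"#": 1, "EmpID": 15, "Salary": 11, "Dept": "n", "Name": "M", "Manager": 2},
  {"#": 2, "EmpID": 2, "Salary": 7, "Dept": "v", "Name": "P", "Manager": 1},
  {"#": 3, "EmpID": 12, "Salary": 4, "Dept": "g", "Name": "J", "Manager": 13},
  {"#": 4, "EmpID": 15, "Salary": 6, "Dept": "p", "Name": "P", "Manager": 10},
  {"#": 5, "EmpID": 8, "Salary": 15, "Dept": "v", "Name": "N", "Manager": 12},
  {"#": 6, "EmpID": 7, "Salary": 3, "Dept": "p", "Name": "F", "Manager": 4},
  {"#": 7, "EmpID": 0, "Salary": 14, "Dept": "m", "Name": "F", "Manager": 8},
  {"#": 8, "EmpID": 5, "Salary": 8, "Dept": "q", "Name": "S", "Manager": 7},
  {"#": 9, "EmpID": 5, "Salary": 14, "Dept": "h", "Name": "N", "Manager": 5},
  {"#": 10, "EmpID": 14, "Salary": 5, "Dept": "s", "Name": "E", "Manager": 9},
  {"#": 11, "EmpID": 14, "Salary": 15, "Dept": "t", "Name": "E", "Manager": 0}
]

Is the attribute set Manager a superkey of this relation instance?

All 11 rows have distinct Manager values, so Manager → (all attributes) holds and Manager is a superkey.

Yes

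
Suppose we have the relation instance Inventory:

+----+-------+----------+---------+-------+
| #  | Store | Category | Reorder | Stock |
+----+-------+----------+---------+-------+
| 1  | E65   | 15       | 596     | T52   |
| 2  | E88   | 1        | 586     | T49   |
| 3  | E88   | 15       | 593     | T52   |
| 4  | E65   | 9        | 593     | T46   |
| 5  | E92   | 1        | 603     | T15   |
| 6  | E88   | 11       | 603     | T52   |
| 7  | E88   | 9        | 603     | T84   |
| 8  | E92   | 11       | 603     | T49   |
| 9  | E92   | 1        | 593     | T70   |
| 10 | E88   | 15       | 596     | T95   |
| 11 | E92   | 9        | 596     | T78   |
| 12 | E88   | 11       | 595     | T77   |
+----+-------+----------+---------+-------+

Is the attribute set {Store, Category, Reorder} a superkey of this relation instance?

All 12 rows have distinct {Store, Category, Reorder} values, so {Store, Category, Reorder} → (all attributes) holds and {Store, Category, Reorder} is a superkey.

Yes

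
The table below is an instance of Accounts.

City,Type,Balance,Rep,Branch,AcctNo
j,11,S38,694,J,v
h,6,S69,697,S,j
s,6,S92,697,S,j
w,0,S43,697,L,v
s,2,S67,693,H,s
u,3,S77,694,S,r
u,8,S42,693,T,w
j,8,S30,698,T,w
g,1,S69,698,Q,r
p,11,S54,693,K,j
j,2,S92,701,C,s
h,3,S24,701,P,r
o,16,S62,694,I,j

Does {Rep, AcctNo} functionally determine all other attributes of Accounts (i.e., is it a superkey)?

Two distinct rows share (Rep=697, AcctNo=j), so {Rep, AcctNo} does not determine every attribute — not a superkey.

No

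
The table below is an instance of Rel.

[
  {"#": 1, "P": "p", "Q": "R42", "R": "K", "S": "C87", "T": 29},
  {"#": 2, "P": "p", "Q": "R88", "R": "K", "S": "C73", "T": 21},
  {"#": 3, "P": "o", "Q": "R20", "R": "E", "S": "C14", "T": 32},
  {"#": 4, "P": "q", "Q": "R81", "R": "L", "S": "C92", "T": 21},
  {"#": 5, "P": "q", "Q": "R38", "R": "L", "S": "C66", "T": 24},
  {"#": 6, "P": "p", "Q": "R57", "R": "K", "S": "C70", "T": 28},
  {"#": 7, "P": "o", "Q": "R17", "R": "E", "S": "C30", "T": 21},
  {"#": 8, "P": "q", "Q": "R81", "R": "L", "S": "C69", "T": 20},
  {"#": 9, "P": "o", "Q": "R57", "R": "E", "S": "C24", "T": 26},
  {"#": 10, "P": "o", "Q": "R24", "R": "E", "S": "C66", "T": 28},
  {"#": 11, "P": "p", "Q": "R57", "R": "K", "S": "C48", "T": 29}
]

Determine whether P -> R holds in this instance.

Yes

P=p: rows 1, 2, 6, 11 → R = K, K, K, K ✓
P=o: rows 3, 7, 9, 10 → R = E, E, E, E ✓
P=q: rows 4, 5, 8 → R = L, L, L ✓
Every P value is associated with a single R value, so P -> R holds.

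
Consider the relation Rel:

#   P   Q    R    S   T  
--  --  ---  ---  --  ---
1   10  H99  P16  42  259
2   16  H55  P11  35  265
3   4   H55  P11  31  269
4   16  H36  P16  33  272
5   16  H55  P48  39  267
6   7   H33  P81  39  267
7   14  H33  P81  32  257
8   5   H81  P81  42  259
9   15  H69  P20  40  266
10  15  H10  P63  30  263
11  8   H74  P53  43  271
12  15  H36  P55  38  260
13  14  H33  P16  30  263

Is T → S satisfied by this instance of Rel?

Yes

T=259: rows 1, 8 → S = 42, 42 ✓
T=265: row 2 → S = 35 ✓
T=269: row 3 → S = 31 ✓
T=272: row 4 → S = 33 ✓
T=267: rows 5, 6 → S = 39, 39 ✓
T=257: row 7 → S = 32 ✓
T=266: row 9 → S = 40 ✓
T=263: rows 10, 13 → S = 30, 30 ✓
T=271: row 11 → S = 43 ✓
T=260: row 12 → S = 38 ✓
Every T value is associated with a single S value, so T → S holds.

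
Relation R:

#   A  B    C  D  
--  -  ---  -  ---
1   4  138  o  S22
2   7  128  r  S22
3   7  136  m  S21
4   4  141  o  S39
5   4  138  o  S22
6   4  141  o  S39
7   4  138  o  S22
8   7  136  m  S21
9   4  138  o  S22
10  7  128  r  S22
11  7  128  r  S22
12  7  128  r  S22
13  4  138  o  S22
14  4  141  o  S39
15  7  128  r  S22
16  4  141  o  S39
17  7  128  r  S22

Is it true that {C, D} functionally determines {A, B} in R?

Yes

(C=o, D=S22): rows 1, 5, 7, 9, 13 → {A,B} = (4, 138), (4, 138), (4, 138), (4, 138), (4, 138) ✓
(C=r, D=S22): rows 2, 10, 11, 12, 15, 17 → {A,B} = (7, 128), (7, 128), (7, 128), (7, 128), (7, 128), (7, 128) ✓
(C=m, D=S21): rows 3, 8 → {A,B} = (7, 136), (7, 136) ✓
(C=o, D=S39): rows 4, 6, 14, 16 → {A,B} = (4, 141), (4, 141), (4, 141), (4, 141) ✓
Every {C, D} value is associated with a single {A, B} value, so {C, D} → {A, B} holds.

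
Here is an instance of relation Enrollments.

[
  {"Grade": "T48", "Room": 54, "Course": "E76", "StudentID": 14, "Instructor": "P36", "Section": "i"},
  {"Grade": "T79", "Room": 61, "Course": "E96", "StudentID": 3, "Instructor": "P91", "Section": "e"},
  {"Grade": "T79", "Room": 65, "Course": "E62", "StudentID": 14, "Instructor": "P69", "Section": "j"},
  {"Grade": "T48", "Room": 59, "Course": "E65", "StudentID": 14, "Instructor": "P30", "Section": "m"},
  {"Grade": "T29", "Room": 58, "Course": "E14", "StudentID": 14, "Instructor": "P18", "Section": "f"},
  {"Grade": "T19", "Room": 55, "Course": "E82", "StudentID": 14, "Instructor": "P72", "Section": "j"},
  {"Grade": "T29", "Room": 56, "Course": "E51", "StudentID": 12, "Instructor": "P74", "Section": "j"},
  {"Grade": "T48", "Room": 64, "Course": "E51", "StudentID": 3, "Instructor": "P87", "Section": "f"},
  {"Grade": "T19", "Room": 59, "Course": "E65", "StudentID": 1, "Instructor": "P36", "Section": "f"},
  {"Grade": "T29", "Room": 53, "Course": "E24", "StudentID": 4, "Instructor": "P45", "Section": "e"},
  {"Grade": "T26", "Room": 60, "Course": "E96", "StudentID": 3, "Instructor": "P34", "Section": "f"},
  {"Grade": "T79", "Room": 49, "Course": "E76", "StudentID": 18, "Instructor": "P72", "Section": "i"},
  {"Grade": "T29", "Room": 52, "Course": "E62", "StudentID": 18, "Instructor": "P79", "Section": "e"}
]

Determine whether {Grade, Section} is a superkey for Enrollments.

Two distinct rows share (Grade=T29, Section=e), so {Grade, Section} does not determine every attribute — not a superkey.

No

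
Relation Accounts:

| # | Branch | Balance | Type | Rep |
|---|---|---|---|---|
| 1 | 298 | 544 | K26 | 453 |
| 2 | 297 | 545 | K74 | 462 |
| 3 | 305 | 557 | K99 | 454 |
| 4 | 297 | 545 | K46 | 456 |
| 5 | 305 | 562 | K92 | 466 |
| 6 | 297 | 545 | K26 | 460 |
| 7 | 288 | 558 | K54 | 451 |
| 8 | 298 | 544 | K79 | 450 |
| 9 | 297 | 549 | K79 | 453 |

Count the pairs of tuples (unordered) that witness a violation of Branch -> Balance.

4

Branch=298: all 2 rows agree on Balance — 0 pairs.
Branch=297: violating pairs (2,9), (4,9), (6,9) — 3 pairs.
Branch=305: violating pairs (3,5) — 1 pair.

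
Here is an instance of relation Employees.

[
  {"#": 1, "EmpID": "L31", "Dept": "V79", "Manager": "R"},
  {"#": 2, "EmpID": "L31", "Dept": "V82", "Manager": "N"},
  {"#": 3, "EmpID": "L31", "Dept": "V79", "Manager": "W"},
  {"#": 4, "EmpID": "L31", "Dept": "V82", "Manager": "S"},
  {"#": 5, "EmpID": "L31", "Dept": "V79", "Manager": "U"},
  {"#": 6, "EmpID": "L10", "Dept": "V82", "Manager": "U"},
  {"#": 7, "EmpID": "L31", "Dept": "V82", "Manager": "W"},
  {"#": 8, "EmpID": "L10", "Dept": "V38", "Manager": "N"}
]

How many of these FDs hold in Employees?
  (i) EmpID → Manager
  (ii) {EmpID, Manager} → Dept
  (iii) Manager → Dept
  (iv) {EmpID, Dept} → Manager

(i) EmpID → Manager: EmpID=L31: rows 1, 2, 3, 4, 5, 7 → Manager takes values {R, N, W, S, U} — violation; EmpID=L10: rows 6, 8 → Manager takes values {U, N} — violation — fails.
(ii) {EmpID, Manager} → Dept: (EmpID=L31, Manager=W): rows 3, 7 → Dept takes values {V79, V82} — violation — fails.
(iii) Manager → Dept: Manager=N: rows 2, 8 → Dept takes values {V82, V38} — violation; Manager=W: rows 3, 7 → Dept takes values {V79, V82} — violation; Manager=U: rows 5, 6 → Dept takes values {V79, V82} — violation — fails.
(iv) {EmpID, Dept} → Manager: (EmpID=L31, Dept=V79): rows 1, 3, 5 → Manager takes values {R, W, U} — violation; (EmpID=L31, Dept=V82): rows 2, 4, 7 → Manager takes values {N, S, W} — violation — fails.
None of the 4 dependencies hold.

0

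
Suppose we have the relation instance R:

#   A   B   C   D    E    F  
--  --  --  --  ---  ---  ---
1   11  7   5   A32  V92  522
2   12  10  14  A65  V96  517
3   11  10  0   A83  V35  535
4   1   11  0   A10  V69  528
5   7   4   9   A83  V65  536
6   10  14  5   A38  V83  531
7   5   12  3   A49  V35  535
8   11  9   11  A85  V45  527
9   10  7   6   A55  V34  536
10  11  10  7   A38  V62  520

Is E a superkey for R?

No

Rows 3 and 7 have the same E value E=V35 but are distinct tuples, so E does not determine every attribute — not a superkey.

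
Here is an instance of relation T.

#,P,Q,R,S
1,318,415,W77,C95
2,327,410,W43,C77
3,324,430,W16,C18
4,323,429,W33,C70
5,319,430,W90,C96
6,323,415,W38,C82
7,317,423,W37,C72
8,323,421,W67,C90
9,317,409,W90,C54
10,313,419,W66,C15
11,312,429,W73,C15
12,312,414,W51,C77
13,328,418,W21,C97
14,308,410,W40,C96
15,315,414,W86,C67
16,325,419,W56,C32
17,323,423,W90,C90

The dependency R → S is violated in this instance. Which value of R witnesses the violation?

W90

R=W77: row 1 → S = C95 ✓
R=W43: row 2 → S = C77 ✓
R=W16: row 3 → S = C18 ✓
R=W33: row 4 → S = C70 ✓
R=W90: rows 5, 9, 17 → S takes values {C96, C54, C90} — violation
R=W38: row 6 → S = C82 ✓
R=W37: row 7 → S = C72 ✓
R=W67: row 8 → S = C90 ✓
R=W66: row 10 → S = C15 ✓
R=W73: row 11 → S = C15 ✓
R=W51: row 12 → S = C77 ✓
R=W21: row 13 → S = C97 ✓
R=W40: row 14 → S = C96 ✓
R=W86: row 15 → S = C67 ✓
R=W56: row 16 → S = C32 ✓
The only R value with inconsistent S is R=W90.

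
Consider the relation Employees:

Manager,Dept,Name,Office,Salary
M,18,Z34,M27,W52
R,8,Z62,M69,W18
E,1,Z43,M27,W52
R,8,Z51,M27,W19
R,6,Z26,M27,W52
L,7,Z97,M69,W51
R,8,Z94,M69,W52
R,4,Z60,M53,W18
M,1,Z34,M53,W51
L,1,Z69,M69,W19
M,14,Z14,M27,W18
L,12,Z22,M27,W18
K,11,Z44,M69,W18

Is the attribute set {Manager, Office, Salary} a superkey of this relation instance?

All 13 rows have distinct {Manager, Office, Salary} values, so {Manager, Office, Salary} → (all attributes) holds and {Manager, Office, Salary} is a superkey.

Yes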